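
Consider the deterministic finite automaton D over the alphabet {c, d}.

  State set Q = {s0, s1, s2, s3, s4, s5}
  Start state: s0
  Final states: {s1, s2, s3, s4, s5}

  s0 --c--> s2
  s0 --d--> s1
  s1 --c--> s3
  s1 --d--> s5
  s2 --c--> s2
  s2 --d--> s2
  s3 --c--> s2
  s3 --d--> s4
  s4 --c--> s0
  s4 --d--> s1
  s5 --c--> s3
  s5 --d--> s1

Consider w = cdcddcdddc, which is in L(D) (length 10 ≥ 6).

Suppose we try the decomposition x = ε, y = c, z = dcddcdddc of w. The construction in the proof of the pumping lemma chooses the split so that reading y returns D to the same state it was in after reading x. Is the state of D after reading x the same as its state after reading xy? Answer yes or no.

State sequence: s0 -c-> s2

After x (step 0): s0. After xy (step 1): s2.
They differ (s0 ≠ s2), so y is not a cycle from the state after x; this split is not the one the pumping-lemma construction produces, and pumping y need not keep the string in L(D).

no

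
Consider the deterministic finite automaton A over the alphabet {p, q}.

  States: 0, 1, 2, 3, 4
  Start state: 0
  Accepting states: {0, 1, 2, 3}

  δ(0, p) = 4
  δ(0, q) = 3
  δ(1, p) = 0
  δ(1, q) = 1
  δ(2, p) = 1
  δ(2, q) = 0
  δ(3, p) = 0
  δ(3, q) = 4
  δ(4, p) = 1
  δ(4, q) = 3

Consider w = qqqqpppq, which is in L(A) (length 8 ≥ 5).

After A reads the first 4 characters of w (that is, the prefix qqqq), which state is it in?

4

Run of A on the first 4 characters of w = q q q q:
  step 0: 0  (start)
  step 1: 3  (read q: 0→3)
  step 2: 4  (read q: 3→4)
  step 3: 3  (read q: 4→3)
  step 4: 4  (read q: 3→4)

After reading 4 characters, A is in state 4.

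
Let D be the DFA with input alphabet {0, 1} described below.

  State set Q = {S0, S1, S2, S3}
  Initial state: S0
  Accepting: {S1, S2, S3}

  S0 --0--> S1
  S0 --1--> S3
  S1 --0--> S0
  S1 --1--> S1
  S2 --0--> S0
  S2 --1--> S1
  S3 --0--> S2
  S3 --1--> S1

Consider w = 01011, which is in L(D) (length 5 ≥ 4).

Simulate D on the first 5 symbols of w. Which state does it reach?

Run of D on the first 5 characters of w = 0 1 0 1 1:
  step 0: S0  (start)
  step 1: S1  (read 0: S0→S1)
  step 2: S1  (read 1: S1→S1)
  step 3: S0  (read 0: S1→S0)
  step 4: S3  (read 1: S0→S3)
  step 5: S1  (read 1: S3→S1)

After reading 5 characters, D is in state S1.
(This kind of state-tracing is the core of the pumping-lemma construction: with 4 states, pigeonhole forces a repeat within the first 4 steps.)

S1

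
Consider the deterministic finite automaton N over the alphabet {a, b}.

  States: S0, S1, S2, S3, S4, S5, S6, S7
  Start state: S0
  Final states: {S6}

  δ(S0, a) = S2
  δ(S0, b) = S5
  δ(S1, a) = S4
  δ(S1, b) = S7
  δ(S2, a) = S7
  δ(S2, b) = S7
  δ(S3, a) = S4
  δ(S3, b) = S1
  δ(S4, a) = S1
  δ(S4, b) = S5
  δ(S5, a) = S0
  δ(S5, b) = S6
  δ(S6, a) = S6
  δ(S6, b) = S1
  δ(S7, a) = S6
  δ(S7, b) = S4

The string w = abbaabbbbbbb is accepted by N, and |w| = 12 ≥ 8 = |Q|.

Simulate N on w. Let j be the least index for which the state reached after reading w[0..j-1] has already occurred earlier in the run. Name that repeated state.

Run of N on w = a b b a a b b b b b b b:
  step 0: S0  (start)
  step 1: S2  (read a: S0→S2)
  step 2: S7  (read b: S2→S7)
  step 3: S4  (read b: S7→S4)
  step 4: S1  (read a: S4→S1)
  step 5: S4  (read a: S1→S4)   ← first repeat (S4 seen earlier)
  step 6: S5  (read b: S4→S5)
  step 7: S6  (read b: S5→S6)
  step 8: S1  (read b: S6→S1)
  step 9: S7  (read b: S1→S7)
  step 10: S4  (read b: S7→S4)
  step 11: S5  (read b: S4→S5)
  step 12: S6  (read b: S5→S6)

The earliest repeat is at step j = 5: N is in S4, which it already visited at step i = 3.

S4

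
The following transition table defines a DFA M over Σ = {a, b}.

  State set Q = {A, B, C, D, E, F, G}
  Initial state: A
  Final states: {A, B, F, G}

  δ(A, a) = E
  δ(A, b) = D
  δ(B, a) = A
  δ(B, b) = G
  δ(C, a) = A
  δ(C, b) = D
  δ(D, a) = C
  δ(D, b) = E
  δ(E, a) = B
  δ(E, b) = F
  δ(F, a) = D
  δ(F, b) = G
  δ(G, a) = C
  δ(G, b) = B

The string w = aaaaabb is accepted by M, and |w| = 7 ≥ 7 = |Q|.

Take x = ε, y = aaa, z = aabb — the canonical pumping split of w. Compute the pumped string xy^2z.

aaaaaaaabb

xy^2z = ε·aaa·aaa·aabb = aaaaaaaabb.
Reading y = aaa takes M from A back to A, so after x·y·y the machine is still in A, and z then leads to the accepting state B. Hence aaaaaaaabb ∈ L(M).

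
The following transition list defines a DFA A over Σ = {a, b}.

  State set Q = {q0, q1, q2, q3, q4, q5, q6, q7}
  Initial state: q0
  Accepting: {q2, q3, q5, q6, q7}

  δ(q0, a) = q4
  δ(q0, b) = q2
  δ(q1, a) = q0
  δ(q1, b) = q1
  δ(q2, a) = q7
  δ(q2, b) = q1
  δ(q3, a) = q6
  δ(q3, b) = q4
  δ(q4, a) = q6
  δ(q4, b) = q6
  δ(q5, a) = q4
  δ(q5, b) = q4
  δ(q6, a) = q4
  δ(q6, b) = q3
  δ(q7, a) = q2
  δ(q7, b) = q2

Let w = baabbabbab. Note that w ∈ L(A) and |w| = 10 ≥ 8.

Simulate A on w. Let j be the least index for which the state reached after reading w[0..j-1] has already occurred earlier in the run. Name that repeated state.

q2

State sequence: q0 -b-> q2 -a-> q7 -a-> q2 -b-> q1 -b-> q1 -a-> q0 -b-> q2 -b-> q1 -a-> q0 -b-> q2
First repeat at step 3: q2 was already visited.

The earliest repeat is at step j = 3: A is in q2, which it already visited at step i = 1.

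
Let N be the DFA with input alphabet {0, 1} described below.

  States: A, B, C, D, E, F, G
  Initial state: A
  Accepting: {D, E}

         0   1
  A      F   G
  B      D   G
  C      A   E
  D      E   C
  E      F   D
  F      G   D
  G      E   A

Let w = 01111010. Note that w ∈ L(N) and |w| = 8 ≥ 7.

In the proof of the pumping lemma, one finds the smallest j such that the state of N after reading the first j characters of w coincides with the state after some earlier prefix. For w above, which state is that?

D

State sequence: A -0-> F -1-> D -1-> C -1-> E -1-> D -0-> E -1-> D -0-> E
First repeat at step 5: D was already visited.

The earliest repeat is at step j = 5: N is in D, which it already visited at step i = 2.
Pumping length from the standard proof: p = 7 (the number of states). The repeated state found above gives |xy| = j ≤ 7 and |y| = j − i ≥ 1.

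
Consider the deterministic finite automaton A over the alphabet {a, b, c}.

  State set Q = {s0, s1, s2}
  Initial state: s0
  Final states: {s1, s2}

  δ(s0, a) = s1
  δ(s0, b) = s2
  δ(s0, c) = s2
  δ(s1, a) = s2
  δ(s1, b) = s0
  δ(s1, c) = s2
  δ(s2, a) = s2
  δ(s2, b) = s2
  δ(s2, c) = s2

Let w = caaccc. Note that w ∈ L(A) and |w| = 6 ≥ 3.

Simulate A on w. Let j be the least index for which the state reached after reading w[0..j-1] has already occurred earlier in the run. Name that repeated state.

s2

Run of A on w = c a a c c c:
  step 0: s0  (start)
  step 1: s2  (read c: s0→s2)
  step 2: s2  (read a: s2→s2)   ← first repeat (s2 seen earlier)
  step 3: s2  (read a: s2→s2)
  step 4: s2  (read c: s2→s2)
  step 5: s2  (read c: s2→s2)
  step 6: s2  (read c: s2→s2)

The earliest repeat is at step j = 2: A is in s2, which it already visited at step i = 1.
The DFA has 3 states, so the proof of the pumping lemma guarantees a repeated state among the first 3+1 visited; the segment between the two visits is the pumpable y.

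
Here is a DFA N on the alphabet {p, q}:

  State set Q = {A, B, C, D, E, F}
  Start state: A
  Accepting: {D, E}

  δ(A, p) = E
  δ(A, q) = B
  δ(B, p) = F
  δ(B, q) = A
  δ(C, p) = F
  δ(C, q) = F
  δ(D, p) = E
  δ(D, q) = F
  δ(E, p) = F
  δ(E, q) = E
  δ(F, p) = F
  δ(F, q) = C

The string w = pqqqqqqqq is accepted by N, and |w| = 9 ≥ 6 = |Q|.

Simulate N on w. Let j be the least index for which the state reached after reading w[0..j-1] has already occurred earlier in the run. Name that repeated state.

State sequence: A -p-> E -q-> E -q-> E -q-> E -q-> E -q-> E -q-> E -q-> E -q-> E
First repeat at step 2: E was already visited.

The earliest repeat is at step j = 2: N is in E, which it already visited at step i = 1.

E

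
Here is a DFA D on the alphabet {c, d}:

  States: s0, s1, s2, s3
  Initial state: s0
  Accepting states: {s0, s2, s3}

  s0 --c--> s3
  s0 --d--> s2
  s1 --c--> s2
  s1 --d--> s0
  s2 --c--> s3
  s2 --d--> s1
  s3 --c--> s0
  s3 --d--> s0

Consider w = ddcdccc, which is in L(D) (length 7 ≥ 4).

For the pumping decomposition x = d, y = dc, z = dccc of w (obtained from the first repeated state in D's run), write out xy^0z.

xy⁰z = xz = d·dccc = ddccc.
Reading y = dc takes D from s2 back to s2, so after x the machine is still in s2, and z then leads to the accepting state s0. Hence ddccc ∈ L(D).

ddccc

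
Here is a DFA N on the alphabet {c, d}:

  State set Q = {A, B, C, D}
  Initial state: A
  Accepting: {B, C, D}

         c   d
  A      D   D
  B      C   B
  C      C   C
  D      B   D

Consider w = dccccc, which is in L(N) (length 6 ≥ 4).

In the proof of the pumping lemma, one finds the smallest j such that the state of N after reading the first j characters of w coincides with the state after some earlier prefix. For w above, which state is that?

State sequence: A -d-> D -c-> B -c-> C -c-> C -c-> C -c-> C
First repeat at step 4: C was already visited.

The earliest repeat is at step j = 4: N is in C, which it already visited at step i = 3.

C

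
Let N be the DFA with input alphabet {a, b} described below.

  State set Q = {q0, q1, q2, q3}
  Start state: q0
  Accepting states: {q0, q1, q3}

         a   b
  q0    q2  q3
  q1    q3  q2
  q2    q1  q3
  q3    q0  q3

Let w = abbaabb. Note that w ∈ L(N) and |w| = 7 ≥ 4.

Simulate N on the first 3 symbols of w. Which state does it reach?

q3

Run of N on the first 3 characters of w = a b b:
  step 0: q0  (start)
  step 1: q2  (read a: q0→q2)
  step 2: q3  (read b: q2→q3)
  step 3: q3  (read b: q3→q3)

After reading 3 characters, N is in state q3.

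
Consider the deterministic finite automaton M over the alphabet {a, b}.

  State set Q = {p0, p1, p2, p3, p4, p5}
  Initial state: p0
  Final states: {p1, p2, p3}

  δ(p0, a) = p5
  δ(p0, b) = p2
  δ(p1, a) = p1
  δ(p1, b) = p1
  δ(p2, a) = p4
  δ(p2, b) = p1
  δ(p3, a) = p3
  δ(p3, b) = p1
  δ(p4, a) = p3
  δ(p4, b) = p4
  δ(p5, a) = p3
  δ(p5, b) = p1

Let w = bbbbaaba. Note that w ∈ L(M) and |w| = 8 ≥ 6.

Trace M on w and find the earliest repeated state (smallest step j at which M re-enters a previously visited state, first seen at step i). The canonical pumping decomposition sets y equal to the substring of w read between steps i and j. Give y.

Run of M on w = b b b b a a b a:
  step 0: p0  (start)
  step 1: p2  (read b: p0→p2)
  step 2: p1  (read b: p2→p1)
  step 3: p1  (read b: p1→p1)   ← first repeat (p1 seen earlier)
  step 4: p1  (read b: p1→p1)
  step 5: p1  (read a: p1→p1)
  step 6: p1  (read a: p1→p1)
  step 7: p1  (read b: p1→p1)
  step 8: p1  (read a: p1→p1)

So i = 2, j = 3, giving x = w[0:2] = bb, y = w[2:3] = b, z = w[3:8] = baaba.
Check: |xy| = 3 ≤ 6 and |y| = 1 ≥ 1. Reading y takes M from p1 back to p1, so every xyⁱz is accepted.
Since M has 6 states, any run of length ≥ 6 visits 6+1 states, so by pigeonhole some state repeats within the first 6 steps — that repeat gives the pumpable loop.

b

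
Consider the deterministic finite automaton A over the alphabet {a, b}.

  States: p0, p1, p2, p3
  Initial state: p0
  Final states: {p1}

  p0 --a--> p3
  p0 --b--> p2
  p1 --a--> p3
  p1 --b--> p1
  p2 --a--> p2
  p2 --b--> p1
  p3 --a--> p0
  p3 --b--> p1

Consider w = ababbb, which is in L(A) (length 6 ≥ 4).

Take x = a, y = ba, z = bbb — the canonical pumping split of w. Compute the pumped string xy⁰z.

abbb

xy⁰z = xz = a·bbb = abbb.
Reading y = ba takes A from p3 back to p3, so after x the machine is still in p3, and z then leads to the accepting state p1. Hence abbb ∈ L(A).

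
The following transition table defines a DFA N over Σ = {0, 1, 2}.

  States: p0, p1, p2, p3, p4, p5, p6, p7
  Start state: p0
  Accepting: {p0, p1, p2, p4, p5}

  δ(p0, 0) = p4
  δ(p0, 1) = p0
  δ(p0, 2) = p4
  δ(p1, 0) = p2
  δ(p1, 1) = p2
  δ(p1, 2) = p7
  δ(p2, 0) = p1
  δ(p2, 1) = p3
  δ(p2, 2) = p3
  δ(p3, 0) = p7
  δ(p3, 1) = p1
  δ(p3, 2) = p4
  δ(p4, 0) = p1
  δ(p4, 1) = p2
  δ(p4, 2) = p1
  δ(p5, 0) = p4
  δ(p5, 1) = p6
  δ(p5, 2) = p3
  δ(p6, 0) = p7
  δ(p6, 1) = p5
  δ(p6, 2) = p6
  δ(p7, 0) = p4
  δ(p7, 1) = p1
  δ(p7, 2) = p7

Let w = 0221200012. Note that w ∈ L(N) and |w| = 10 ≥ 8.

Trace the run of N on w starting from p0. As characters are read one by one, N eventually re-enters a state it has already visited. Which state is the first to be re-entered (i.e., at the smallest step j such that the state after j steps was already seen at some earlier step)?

p1

Run of N on w = 0 2 2 1 2 0 0 0 1 2:
  step 0: p0  (start)
  step 1: p4  (read 0: p0→p4)
  step 2: p1  (read 2: p4→p1)
  step 3: p7  (read 2: p1→p7)
  step 4: p1  (read 1: p7→p1)   ← first repeat (p1 seen earlier)
  step 5: p7  (read 2: p1→p7)
  step 6: p4  (read 0: p7→p4)
  step 7: p1  (read 0: p4→p1)
  step 8: p2  (read 0: p1→p2)
  step 9: p3  (read 1: p2→p3)
  step 10: p4  (read 2: p3→p4)

The earliest repeat is at step j = 4: N is in p1, which it already visited at step i = 2.
Pumping length from the standard proof: p = 8 (the number of states). The repeated state found above gives |xy| = j ≤ 8 and |y| = j − i ≥ 1.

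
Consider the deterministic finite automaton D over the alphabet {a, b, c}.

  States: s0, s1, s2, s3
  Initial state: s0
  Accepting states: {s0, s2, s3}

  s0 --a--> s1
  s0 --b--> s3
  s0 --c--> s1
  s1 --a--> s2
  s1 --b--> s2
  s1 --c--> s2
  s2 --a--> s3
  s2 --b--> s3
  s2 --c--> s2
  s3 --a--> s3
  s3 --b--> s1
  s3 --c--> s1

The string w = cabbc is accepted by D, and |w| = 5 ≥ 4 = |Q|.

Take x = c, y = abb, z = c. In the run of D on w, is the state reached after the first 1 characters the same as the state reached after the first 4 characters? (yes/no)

State sequence: s0 -c-> s1 -a-> s2 -b-> s3 -b-> s1

After x (step 1): s1. After xy (step 4): s1.
They match, so y = abb drives D around a cycle from s1 back to itself; pumping y any number of times keeps D in s1 before reading z, and xyⁱz ∈ L(D) for every i ≥ 0.

yes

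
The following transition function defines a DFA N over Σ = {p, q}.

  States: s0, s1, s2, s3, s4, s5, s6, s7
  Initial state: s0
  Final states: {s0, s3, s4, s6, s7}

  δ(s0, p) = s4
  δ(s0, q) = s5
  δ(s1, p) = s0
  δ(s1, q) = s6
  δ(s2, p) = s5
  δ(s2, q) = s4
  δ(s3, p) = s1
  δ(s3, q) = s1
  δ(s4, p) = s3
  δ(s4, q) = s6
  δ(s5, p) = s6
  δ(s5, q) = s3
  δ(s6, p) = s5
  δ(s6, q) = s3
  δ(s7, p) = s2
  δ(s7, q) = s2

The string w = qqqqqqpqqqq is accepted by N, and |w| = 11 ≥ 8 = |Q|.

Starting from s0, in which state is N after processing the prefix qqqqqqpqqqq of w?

s6

Run of N on the first 11 characters of w = q q q q q q p q q q q:
  step 0: s0  (start)
  step 1: s5  (read q: s0→s5)
  step 2: s3  (read q: s5→s3)
  step 3: s1  (read q: s3→s1)
  step 4: s6  (read q: s1→s6)
  step 5: s3  (read q: s6→s3)
  step 6: s1  (read q: s3→s1)
  step 7: s0  (read p: s1→s0)
  step 8: s5  (read q: s0→s5)
  step 9: s3  (read q: s5→s3)
  step 10: s1  (read q: s3→s1)
  step 11: s6  (read q: s1→s6)

After reading 11 characters, N is in state s6.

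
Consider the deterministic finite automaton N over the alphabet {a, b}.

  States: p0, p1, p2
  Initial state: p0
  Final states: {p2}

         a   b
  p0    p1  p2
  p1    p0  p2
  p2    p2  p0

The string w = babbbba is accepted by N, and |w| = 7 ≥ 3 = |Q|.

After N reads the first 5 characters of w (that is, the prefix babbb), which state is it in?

Run of N on the first 5 characters of w = b a b b b:
  step 0: p0  (start)
  step 1: p2  (read b: p0→p2)
  step 2: p2  (read a: p2→p2)
  step 3: p0  (read b: p2→p0)
  step 4: p2  (read b: p0→p2)
  step 5: p0  (read b: p2→p0)

After reading 5 characters, N is in state p0.

p0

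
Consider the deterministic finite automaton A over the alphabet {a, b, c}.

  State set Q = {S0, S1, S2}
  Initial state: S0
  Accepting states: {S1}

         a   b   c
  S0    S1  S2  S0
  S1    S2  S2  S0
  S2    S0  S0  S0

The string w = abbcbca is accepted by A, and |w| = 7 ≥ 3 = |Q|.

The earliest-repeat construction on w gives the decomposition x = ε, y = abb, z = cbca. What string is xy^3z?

xy^3z = ε·abb·abb·abb·cbca = abbabbabbcbca.
Reading y = abb takes A from S0 back to S0, so after x·y·y·y the machine is still in S0, and z then leads to the accepting state S1. Hence abbabbabbcbca ∈ L(A).

abbabbabbcbca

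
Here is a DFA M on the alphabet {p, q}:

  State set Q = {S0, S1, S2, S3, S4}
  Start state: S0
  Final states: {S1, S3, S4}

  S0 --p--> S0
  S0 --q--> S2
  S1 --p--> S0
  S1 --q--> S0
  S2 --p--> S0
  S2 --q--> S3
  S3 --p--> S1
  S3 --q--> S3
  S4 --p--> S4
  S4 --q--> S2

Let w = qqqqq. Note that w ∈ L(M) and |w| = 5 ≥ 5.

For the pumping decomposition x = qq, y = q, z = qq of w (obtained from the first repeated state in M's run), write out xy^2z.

qqqqqq

xy^2z = qq·q·q·qq = qqqqqq.
Reading y = q takes M from S3 back to S3, so after x·y·y the machine is still in S3, and z then leads to the accepting state S3. Hence qqqqqq ∈ L(M).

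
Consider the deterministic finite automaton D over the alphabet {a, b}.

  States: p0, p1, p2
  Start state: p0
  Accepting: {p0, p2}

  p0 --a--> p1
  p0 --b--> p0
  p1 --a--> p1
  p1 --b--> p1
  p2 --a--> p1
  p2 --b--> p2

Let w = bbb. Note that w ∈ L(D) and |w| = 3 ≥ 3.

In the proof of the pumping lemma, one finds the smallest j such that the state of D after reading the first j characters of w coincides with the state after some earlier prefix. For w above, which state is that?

State sequence: p0 -b-> p0 -b-> p0 -b-> p0
First repeat at step 1: p0 was already visited.

The earliest repeat is at step j = 1: D is in p0, which it already visited at step i = 0.

p0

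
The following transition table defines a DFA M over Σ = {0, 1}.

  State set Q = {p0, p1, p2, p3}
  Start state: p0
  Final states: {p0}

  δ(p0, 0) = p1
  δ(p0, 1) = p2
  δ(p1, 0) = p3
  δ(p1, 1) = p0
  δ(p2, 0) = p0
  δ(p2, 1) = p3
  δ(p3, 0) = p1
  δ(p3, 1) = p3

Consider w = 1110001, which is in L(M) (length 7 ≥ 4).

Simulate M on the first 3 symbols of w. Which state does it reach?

State sequence: p0 -1-> p2 -1-> p3 -1-> p3

After reading 3 characters, M is in state p3.
(This kind of state-tracing is the core of the pumping-lemma construction: with 4 states, pigeonhole forces a repeat within the first 4 steps.)

p3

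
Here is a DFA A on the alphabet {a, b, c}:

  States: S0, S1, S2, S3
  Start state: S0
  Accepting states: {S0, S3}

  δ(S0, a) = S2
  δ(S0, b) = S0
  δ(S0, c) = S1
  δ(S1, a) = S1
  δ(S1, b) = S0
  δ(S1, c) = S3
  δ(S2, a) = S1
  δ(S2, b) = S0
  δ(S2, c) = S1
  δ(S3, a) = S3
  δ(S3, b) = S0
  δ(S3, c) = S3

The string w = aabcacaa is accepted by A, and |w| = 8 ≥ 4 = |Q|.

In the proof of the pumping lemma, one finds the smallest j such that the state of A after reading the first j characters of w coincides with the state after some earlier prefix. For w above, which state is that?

State sequence: S0 -a-> S2 -a-> S1 -b-> S0 -c-> S1 -a-> S1 -c-> S3 -a-> S3 -a-> S3
First repeat at step 3: S0 was already visited.

The earliest repeat is at step j = 3: A is in S0, which it already visited at step i = 0.
With |Q| = 4, pigeonhole forces a state repeat no later than step 4; the substring read between the first and second visits to that state can be pumped.

S0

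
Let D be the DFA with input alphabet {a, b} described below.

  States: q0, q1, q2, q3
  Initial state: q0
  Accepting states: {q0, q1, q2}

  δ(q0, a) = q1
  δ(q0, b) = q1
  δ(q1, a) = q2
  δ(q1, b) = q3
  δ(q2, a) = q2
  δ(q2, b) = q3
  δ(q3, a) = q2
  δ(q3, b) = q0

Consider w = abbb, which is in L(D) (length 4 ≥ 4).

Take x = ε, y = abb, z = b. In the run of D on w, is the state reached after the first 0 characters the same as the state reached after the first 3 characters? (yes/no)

yes

State sequence: q0 -a-> q1 -b-> q3 -b-> q0

After x (step 0): q0. After xy (step 3): q0.
They match, so y = abb drives D around a cycle from q0 back to itself; pumping y any number of times keeps D in q0 before reading z, and xyⁱz ∈ L(D) for every i ≥ 0.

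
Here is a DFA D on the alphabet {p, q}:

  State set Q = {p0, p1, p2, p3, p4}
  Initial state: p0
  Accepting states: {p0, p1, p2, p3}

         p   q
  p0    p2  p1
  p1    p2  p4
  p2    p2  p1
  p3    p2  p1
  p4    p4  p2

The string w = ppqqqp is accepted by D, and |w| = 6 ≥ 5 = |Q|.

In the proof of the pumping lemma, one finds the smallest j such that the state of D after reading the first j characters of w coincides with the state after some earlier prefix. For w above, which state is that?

p2

State sequence: p0 -p-> p2 -p-> p2 -q-> p1 -q-> p4 -q-> p2 -p-> p2
First repeat at step 2: p2 was already visited.

The earliest repeat is at step j = 2: D is in p2, which it already visited at step i = 1.
With |Q| = 5, pigeonhole forces a state repeat no later than step 5; the substring read between the first and second visits to that state can be pumped.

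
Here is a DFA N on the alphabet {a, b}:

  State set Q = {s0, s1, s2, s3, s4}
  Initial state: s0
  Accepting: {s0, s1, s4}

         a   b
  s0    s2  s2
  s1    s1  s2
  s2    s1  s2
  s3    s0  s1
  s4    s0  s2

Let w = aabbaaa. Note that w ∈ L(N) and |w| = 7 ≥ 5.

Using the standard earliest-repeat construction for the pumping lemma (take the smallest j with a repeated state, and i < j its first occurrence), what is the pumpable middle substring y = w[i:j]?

Run of N on w = a a b b a a a:
  step 0: s0  (start)
  step 1: s2  (read a: s0→s2)
  step 2: s1  (read a: s2→s1)
  step 3: s2  (read b: s1→s2)   ← first repeat (s2 seen earlier)
  step 4: s2  (read b: s2→s2)
  step 5: s1  (read a: s2→s1)
  step 6: s1  (read a: s1→s1)
  step 7: s1  (read a: s1→s1)

So i = 1, j = 3, giving x = w[0:1] = a, y = w[1:3] = ab, z = w[3:7] = baaa.
Check: |xy| = 3 ≤ 5 and |y| = 2 ≥ 1. Reading y takes N from s2 back to s2, so every xyⁱz is accepted.
The DFA has 5 states, so the proof of the pumping lemma guarantees a repeated state among the first 5+1 visited; the segment between the two visits is the pumpable y.

ab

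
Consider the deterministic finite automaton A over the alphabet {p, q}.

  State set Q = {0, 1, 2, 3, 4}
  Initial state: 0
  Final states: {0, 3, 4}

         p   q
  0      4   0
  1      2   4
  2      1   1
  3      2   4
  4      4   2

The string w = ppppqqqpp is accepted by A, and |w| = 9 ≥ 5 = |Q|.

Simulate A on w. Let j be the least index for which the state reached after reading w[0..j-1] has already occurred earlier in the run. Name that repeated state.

4

Run of A on w = p p p p q q q p p:
  step 0: 0  (start)
  step 1: 4  (read p: 0→4)
  step 2: 4  (read p: 4→4)   ← first repeat (4 seen earlier)
  step 3: 4  (read p: 4→4)
  step 4: 4  (read p: 4→4)
  step 5: 2  (read q: 4→2)
  step 6: 1  (read q: 2→1)
  step 7: 4  (read q: 1→4)
  step 8: 4  (read p: 4→4)
  step 9: 4  (read p: 4→4)

The earliest repeat is at step j = 2: A is in 4, which it already visited at step i = 1.
Since A has 5 states, any run of length ≥ 5 visits 5+1 states, so by pigeonhole some state repeats within the first 5 steps — that repeat gives the pumpable loop.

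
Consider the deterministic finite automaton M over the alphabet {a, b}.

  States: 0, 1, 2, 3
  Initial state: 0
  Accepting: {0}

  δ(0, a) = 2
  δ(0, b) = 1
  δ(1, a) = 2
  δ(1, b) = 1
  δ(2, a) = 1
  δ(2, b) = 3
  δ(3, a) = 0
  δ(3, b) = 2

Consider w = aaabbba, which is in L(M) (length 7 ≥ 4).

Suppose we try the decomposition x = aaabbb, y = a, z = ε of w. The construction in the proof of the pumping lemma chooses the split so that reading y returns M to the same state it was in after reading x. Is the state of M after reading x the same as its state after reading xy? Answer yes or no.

Run of M on the first 7 characters of w = a a a b b b a:
  step 0: 0  (start)
  step 1: 2  (read a: 0→2)
  step 2: 1  (read a: 2→1)
  step 3: 2  (read a: 1→2)
  step 4: 3  (read b: 2→3)
  step 5: 2  (read b: 3→2)
  step 6: 3  (read b: 2→3)
  step 7: 0  (read a: 3→0)

After x (step 6): 3. After xy (step 7): 0.
They differ (3 ≠ 0), so y is not a cycle from the state after x; this split is not the one the pumping-lemma construction produces, and pumping y need not keep the string in L(M).

no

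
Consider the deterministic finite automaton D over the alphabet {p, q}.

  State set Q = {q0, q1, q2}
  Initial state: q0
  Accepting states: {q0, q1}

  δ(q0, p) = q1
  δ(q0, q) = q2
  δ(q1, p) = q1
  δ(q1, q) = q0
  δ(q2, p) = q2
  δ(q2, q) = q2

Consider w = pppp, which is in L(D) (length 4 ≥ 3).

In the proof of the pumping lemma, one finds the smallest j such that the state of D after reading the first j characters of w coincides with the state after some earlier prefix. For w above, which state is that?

q1

State sequence: q0 -p-> q1 -p-> q1 -p-> q1 -p-> q1
First repeat at step 2: q1 was already visited.

The earliest repeat is at step j = 2: D is in q1, which it already visited at step i = 1.
Pumping length from the standard proof: p = 3 (the number of states). The repeated state found above gives |xy| = j ≤ 3 and |y| = j − i ≥ 1.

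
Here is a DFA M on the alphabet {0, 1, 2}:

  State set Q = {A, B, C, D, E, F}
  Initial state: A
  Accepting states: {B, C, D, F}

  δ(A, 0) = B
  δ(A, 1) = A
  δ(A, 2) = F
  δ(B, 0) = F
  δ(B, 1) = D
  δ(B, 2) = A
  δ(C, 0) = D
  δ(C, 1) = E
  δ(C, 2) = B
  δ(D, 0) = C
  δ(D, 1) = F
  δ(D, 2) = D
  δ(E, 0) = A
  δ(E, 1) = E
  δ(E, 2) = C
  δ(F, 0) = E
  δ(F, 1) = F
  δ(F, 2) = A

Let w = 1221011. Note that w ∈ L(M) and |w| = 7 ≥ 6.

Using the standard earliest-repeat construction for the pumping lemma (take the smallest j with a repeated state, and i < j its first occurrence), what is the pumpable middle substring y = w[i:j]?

1

Run of M on w = 1 2 2 1 0 1 1:
  step 0: A  (start)
  step 1: A  (read 1: A→A)   ← first repeat (A seen earlier)
  step 2: F  (read 2: A→F)
  step 3: A  (read 2: F→A)
  step 4: A  (read 1: A→A)
  step 5: B  (read 0: A→B)
  step 6: D  (read 1: B→D)
  step 7: F  (read 1: D→F)

So i = 0, j = 1, giving x = w[0:0] = ε, y = w[0:1] = 1, z = w[1:7] = 221011.
Check: |xy| = 1 ≤ 6 and |y| = 1 ≥ 1. Reading y takes M from A back to A, so every xyⁱz is accepted.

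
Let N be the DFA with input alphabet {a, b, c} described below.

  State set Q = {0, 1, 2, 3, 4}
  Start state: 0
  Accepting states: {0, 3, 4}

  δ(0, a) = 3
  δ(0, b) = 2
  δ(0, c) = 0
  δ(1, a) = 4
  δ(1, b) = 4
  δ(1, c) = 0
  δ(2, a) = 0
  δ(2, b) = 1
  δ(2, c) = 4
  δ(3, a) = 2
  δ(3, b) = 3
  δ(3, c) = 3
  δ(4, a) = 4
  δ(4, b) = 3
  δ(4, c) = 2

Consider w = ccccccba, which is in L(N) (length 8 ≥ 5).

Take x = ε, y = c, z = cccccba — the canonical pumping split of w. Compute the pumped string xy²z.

xy^2z = ε·c·c·cccccba = cccccccba.
Reading y = c takes N from 0 back to 0, so after x·y·y the machine is still in 0, and z then leads to the accepting state 0. Hence cccccccba ∈ L(N).

cccccccba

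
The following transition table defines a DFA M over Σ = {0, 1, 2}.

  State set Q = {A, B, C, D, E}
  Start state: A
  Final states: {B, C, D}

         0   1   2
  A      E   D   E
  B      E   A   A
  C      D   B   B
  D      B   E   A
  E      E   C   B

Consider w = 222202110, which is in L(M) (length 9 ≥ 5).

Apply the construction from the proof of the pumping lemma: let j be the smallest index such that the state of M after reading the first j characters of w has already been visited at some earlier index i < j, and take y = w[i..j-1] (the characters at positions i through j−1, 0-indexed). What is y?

Run of M on w = 2 2 2 2 0 2 1 1 0:
  step 0: A  (start)
  step 1: E  (read 2: A→E)
  step 2: B  (read 2: E→B)
  step 3: A  (read 2: B→A)   ← first repeat (A seen earlier)
  step 4: E  (read 2: A→E)
  step 5: E  (read 0: E→E)
  step 6: B  (read 2: E→B)
  step 7: A  (read 1: B→A)
  step 8: D  (read 1: A→D)
  step 9: B  (read 0: D→B)

So i = 0, j = 3, giving x = w[0:0] = ε, y = w[0:3] = 222, z = w[3:9] = 202110.
Check: |xy| = 3 ≤ 5 and |y| = 3 ≥ 1. Reading y takes M from A back to A, so every xyⁱz is accepted.

222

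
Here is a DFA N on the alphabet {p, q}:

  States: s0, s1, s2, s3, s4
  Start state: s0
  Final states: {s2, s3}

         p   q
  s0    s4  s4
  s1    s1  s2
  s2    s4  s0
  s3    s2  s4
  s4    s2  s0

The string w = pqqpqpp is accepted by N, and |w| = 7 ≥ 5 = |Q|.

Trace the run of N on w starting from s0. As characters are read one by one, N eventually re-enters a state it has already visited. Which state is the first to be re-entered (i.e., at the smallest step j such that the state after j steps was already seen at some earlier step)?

s0

State sequence: s0 -p-> s4 -q-> s0 -q-> s4 -p-> s2 -q-> s0 -p-> s4 -p-> s2
First repeat at step 2: s0 was already visited.

The earliest repeat is at step j = 2: N is in s0, which it already visited at step i = 0.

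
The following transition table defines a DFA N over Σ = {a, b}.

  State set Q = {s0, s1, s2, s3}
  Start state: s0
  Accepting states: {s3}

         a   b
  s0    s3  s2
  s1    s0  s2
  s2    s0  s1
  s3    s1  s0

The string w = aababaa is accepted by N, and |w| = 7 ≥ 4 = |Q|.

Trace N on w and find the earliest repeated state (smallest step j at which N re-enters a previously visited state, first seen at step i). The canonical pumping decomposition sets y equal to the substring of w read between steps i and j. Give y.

aaba

State sequence: s0 -a-> s3 -a-> s1 -b-> s2 -a-> s0 -b-> s2 -a-> s0 -a-> s3
First repeat at step 4: s0 was already visited.

So i = 0, j = 4, giving x = w[0:0] = ε, y = w[0:4] = aaba, z = w[4:7] = baa.
Check: |xy| = 4 ≤ 4 and |y| = 4 ≥ 1. Reading y takes N from s0 back to s0, so every xyⁱz is accepted.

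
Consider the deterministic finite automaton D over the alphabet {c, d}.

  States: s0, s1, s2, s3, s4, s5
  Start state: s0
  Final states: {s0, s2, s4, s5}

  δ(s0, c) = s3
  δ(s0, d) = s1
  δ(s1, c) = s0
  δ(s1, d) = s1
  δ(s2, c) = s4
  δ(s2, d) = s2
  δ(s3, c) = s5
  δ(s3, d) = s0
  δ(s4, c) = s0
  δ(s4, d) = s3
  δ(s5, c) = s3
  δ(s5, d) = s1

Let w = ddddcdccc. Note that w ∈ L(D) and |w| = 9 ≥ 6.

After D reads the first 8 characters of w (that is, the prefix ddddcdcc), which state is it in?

State sequence: s0 -d-> s1 -d-> s1 -d-> s1 -d-> s1 -c-> s0 -d-> s1 -c-> s0 -c-> s3

After reading 8 characters, D is in state s3.
(This kind of state-tracing is the core of the pumping-lemma construction: with 6 states, pigeonhole forces a repeat within the first 6 steps.)

s3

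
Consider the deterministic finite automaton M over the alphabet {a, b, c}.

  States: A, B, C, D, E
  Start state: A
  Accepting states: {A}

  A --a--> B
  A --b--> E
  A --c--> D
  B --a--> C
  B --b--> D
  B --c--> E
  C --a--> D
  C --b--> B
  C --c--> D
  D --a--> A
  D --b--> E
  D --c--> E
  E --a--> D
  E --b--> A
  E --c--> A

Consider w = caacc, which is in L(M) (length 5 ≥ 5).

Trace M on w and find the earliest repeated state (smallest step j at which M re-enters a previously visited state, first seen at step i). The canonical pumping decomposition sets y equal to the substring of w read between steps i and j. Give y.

State sequence: A -c-> D -a-> A -a-> B -c-> E -c-> A
First repeat at step 2: A was already visited.

So i = 0, j = 2, giving x = w[0:0] = ε, y = w[0:2] = ca, z = w[2:5] = acc.
Check: |xy| = 2 ≤ 5 and |y| = 2 ≥ 1. Reading y takes M from A back to A, so every xyⁱz is accepted.

ca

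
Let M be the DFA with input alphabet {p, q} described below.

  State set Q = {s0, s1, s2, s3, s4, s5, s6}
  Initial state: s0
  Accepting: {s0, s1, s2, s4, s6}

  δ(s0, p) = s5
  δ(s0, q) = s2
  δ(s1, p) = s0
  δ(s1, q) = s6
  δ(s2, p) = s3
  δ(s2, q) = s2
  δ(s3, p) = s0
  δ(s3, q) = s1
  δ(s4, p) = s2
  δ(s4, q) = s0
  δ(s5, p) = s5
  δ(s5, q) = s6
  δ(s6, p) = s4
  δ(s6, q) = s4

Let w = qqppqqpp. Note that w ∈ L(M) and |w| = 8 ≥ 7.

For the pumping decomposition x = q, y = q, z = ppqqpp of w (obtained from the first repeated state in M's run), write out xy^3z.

xy^3z = q·q·q·q·ppqqpp = qqqqppqqpp.
Reading y = q takes M from s2 back to s2, so after x·y·y·y the machine is still in s2, and z then leads to the accepting state s0. Hence qqqqppqqpp ∈ L(M).

qqqqppqqpp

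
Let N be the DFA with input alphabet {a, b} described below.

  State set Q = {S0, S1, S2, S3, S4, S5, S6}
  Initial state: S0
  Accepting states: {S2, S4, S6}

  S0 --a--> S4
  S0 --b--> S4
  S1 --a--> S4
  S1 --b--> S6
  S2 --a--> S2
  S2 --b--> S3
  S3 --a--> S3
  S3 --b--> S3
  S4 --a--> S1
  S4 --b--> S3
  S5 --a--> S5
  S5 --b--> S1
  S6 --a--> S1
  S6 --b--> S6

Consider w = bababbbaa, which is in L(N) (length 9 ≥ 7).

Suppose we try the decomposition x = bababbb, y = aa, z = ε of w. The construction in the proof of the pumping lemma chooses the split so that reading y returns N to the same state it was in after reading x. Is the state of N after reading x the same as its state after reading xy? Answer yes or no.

State sequence: S0 -b-> S4 -a-> S1 -b-> S6 -a-> S1 -b-> S6 -b-> S6 -b-> S6 -a-> S1 -a-> S4

After x (step 7): S6. After xy (step 9): S4.
They differ (S6 ≠ S4), so y is not a cycle from the state after x; this split is not the one the pumping-lemma construction produces, and pumping y need not keep the string in L(N).

no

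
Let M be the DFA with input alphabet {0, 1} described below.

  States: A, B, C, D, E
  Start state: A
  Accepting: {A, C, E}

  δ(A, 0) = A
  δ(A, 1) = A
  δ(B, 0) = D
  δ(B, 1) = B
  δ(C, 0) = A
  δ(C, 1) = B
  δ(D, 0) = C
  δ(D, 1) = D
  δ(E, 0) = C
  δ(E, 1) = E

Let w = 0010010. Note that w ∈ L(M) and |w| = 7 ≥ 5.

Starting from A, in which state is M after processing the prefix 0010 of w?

Run of M on the first 4 characters of w = 0 0 1 0:
  step 0: A  (start)
  step 1: A  (read 0: A→A)
  step 2: A  (read 0: A→A)
  step 3: A  (read 1: A→A)
  step 4: A  (read 0: A→A)

After reading 4 characters, M is in state A.

A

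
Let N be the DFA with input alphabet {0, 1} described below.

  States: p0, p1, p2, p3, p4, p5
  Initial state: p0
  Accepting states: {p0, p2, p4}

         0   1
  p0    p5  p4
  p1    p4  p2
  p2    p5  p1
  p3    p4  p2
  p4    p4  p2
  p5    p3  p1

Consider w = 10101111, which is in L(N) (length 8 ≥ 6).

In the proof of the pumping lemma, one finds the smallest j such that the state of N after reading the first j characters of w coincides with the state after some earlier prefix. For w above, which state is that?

State sequence: p0 -1-> p4 -0-> p4 -1-> p2 -0-> p5 -1-> p1 -1-> p2 -1-> p1 -1-> p2
First repeat at step 2: p4 was already visited.

The earliest repeat is at step j = 2: N is in p4, which it already visited at step i = 1.
With |Q| = 6, pigeonhole forces a state repeat no later than step 6; the substring read between the first and second visits to that state can be pumped.

p4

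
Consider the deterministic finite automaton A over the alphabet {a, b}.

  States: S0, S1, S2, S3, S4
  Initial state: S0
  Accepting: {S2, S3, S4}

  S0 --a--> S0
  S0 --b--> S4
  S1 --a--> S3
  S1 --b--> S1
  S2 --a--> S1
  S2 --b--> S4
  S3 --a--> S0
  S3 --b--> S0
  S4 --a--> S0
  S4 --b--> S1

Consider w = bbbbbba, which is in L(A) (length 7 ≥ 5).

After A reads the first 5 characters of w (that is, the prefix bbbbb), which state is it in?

State sequence: S0 -b-> S4 -b-> S1 -b-> S1 -b-> S1 -b-> S1

After reading 5 characters, A is in state S1.
(This kind of state-tracing is the core of the pumping-lemma construction: with 5 states, pigeonhole forces a repeat within the first 5 steps.)

S1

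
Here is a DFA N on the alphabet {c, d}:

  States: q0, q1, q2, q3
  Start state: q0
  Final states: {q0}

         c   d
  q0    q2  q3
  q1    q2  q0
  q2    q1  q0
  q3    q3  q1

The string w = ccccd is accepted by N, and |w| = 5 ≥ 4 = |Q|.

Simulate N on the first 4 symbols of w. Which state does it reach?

q1

State sequence: q0 -c-> q2 -c-> q1 -c-> q2 -c-> q1

After reading 4 characters, N is in state q1.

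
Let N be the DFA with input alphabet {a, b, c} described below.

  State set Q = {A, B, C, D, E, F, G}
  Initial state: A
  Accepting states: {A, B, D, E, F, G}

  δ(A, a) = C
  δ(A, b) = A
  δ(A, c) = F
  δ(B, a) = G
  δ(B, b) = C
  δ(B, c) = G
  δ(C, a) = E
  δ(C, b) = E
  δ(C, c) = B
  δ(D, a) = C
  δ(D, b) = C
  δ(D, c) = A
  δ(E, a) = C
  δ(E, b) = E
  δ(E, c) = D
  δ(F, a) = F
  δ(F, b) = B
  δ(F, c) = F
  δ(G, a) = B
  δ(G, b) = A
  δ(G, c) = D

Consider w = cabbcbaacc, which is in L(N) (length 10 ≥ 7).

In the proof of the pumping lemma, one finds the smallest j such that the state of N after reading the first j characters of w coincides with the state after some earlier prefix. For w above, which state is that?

F

Run of N on w = c a b b c b a a c c:
  step 0: A  (start)
  step 1: F  (read c: A→F)
  step 2: F  (read a: F→F)   ← first repeat (F seen earlier)
  step 3: B  (read b: F→B)
  step 4: C  (read b: B→C)
  step 5: B  (read c: C→B)
  step 6: C  (read b: B→C)
  step 7: E  (read a: C→E)
  step 8: C  (read a: E→C)
  step 9: B  (read c: C→B)
  step 10: G  (read c: B→G)

The earliest repeat is at step j = 2: N is in F, which it already visited at step i = 1.
The DFA has 7 states, so the proof of the pumping lemma guarantees a repeated state among the first 7+1 visited; the segment between the two visits is the pumpable y.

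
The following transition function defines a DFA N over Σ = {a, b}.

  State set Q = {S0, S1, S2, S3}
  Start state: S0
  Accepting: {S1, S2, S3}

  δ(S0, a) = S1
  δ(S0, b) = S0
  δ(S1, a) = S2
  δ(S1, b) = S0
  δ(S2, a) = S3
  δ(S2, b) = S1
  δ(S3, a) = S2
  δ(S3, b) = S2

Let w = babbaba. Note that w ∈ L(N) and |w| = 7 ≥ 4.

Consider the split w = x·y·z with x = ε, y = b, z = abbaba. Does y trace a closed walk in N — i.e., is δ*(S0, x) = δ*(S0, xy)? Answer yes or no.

Run of N on the first 1 characters of w = b:
  step 0: S0  (start)
  step 1: S0  (read b: S0→S0)

After x (step 0): S0. After xy (step 1): S0.
They match, so y = b drives N around a cycle from S0 back to itself; pumping y any number of times keeps N in S0 before reading z, and xyⁱz ∈ L(N) for every i ≥ 0.

yes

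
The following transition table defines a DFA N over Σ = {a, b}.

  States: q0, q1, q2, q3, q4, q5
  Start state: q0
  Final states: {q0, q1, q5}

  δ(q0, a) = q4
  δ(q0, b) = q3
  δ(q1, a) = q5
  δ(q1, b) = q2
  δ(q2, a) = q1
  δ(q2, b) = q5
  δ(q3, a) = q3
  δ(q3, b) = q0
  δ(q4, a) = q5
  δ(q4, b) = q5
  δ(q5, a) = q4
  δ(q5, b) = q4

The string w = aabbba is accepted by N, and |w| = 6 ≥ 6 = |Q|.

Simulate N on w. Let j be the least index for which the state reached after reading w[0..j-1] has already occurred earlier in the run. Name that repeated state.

q4

Run of N on w = a a b b b a:
  step 0: q0  (start)
  step 1: q4  (read a: q0→q4)
  step 2: q5  (read a: q4→q5)
  step 3: q4  (read b: q5→q4)   ← first repeat (q4 seen earlier)
  step 4: q5  (read b: q4→q5)
  step 5: q4  (read b: q5→q4)
  step 6: q5  (read a: q4→q5)

The earliest repeat is at step j = 3: N is in q4, which it already visited at step i = 1.
With |Q| = 6, pigeonhole forces a state repeat no later than step 6; the substring read between the first and second visits to that state can be pumped.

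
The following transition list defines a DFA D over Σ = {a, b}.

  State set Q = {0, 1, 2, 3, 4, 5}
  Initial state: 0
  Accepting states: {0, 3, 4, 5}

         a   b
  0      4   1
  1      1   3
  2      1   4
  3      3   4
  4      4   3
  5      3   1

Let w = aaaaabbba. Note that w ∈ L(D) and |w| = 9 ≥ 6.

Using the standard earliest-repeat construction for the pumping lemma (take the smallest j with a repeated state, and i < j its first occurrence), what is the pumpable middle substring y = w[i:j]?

Run of D on w = a a a a a b b b a:
  step 0: 0  (start)
  step 1: 4  (read a: 0→4)
  step 2: 4  (read a: 4→4)   ← first repeat (4 seen earlier)
  step 3: 4  (read a: 4→4)
  step 4: 4  (read a: 4→4)
  step 5: 4  (read a: 4→4)
  step 6: 3  (read b: 4→3)
  step 7: 4  (read b: 3→4)
  step 8: 3  (read b: 4→3)
  step 9: 3  (read a: 3→3)

So i = 1, j = 2, giving x = w[0:1] = a, y = w[1:2] = a, z = w[2:9] = aaabbba.
Check: |xy| = 2 ≤ 6 and |y| = 1 ≥ 1. Reading y takes D from 4 back to 4, so every xyⁱz is accepted.

a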